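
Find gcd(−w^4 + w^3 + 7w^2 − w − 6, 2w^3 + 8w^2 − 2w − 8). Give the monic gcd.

By polynomial division,
  −w^4 + w^3 + 7w^2 − w − 6 = (−(1/2)w + 5/2)(2w^3 + 8w^2 − 2w − 8) + (−14w^2 + 14)
  2w^3 + 8w^2 − 2w − 8 = (−(1/7)w − 4/7)(−14w^2 + 14) + (0)
Last nonzero remainder: −14w^2 + 14. Dividing through by −14 gives the monic gcd w^2 − 1.

w^2 − 1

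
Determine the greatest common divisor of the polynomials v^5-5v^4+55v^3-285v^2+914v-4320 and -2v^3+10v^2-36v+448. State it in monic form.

v^2+2v+32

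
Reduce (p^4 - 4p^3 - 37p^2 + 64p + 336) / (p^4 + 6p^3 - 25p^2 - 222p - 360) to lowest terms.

(p^2 - 11p + 28)/(p^2 - p - 30)

By polynomial division,
  p^4 - 4p^3 - 37p^2 + 64p + 336 = (p^4 + 6p^3 - 25p^2 - 222p - 360) + (-10p^3 - 12p^2 + 286p + 696)
  p^4 + 6p^3 - 25p^2 - 222p - 360 = (-(1/10)p - 12/25)(-10p^3 - 12p^2 + 286p + 696) + (-(54/25)p^2 - (378/25)p - 648/25)
  -10p^3 - 12p^2 + 286p + 696 = ((125/27)p - 725/27)(-(54/25)p^2 - (378/25)p - 648/25) + (0)
Last nonzero remainder: -(54/25)p^2 - (378/25)p - 648/25. Dividing through by -54/25 gives the monic gcd p^2 + 7p + 12.
Cancel p^2 + 7p + 12 from numerator and denominator to get the reduced form.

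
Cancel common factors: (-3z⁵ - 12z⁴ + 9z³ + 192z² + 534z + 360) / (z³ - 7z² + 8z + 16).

Repeated division with remainder:
  -3z⁵ - 12z⁴ + 9z³ + 192z² + 534z + 360 = (-3z² - 33z - 198)(z³ - 7z² + 8z + 16) + (-882z² + 2646z + 3528)
  z³ - 7z² + 8z + 16 = (-(1/882)z + 2/441)(-882z² + 2646z + 3528) + (0)
Last nonzero remainder: -882z² + 2646z + 3528. Dividing through by -882 gives the monic gcd z² - 3z - 4.
Cancel z² - 3z - 4 from numerator and denominator to get the reduced form.

(-3z³ - 21z² - 66z - 90)/(z - 4)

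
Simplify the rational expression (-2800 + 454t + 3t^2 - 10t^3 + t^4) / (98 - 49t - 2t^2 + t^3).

(-400 + 122t - 17t^2 + t^3)/(14 - 9t + t^2)

Repeated division with remainder:
  t^4 - 10t^3 + 3t^2 + 454t - 2800 = (t - 8)(t^3 - 2t^2 - 49t + 98) + (36t^2 - 36t - 2016)
  t^3 - 2t^2 - 49t + 98 = ((1/36)t - 1/36)(36t^2 - 36t - 2016) + (6t + 42)
  36t^2 - 36t - 2016 = (6t - 48)(6t + 42) + (0)
Last nonzero remainder: 6t + 42. Dividing through by 6 gives the monic gcd t + 7.
Cancel t + 7 from numerator and denominator to get the reduced form.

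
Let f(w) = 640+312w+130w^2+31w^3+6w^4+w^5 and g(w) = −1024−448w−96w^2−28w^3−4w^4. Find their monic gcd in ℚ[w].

64+12w+3w^2+w^3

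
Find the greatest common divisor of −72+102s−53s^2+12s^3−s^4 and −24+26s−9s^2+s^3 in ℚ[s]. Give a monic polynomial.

−24+26s−9s^2+s^3

Apply the Euclidean algorithm:
  −s^4+12s^3−53s^2+102s−72 = (−s+3)(s^3−9s^2+26s−24) + (0)
The last nonzero remainder s^3−9s^2+26s−24 is already monic.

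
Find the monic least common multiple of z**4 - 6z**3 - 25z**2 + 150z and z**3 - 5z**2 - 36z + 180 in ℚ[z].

By polynomial division,
  z**4 - 6z**3 - 25z**2 + 150z = (z - 1)(z**3 - 5z**2 - 36z + 180) + (6z**2 - 66z + 180)
  z**3 - 5z**2 - 36z + 180 = ((1/6)z + 1)(6z**2 - 66z + 180) + (0)
Last nonzero remainder: 6z**2 - 66z + 180. Dividing through by 6 gives the monic gcd z**2 - 11z + 30.
Then lcm(f, g) = f·g / gcd(f, g); expanding and making the result monic gives the answer.

z**5 - 61z**3 + 900z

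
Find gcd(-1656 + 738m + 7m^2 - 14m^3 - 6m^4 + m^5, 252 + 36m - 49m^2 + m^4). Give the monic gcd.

18 - 9m + m^2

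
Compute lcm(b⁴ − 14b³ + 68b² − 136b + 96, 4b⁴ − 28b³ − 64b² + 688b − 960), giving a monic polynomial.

b⁵ − 9b⁴ − 2b³ + 204b² − 584b + 480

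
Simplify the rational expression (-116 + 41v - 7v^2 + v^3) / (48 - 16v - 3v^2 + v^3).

(29 - 3v + v^2)/(-12 + v + v^2)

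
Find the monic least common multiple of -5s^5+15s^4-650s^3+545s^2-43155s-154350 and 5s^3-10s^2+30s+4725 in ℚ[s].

s^6+6s^5+103s^4+1061s^3+7650s^2+108549s+277830

Repeated division with remainder:
  -5s^5+15s^4-650s^3+545s^2-43155s-154350 = (-s^2+s-122)(5s^3-10s^2+30s+4725) + (4020s^2-44220s+422100)
  5s^3-10s^2+30s+4725 = ((1/804)s+3/268)(4020s^2-44220s+422100) + (0)
Last nonzero remainder: 4020s^2-44220s+422100. Dividing through by 4020 gives the monic gcd s^2-11s+105.
Then lcm(f, g) = f·g / gcd(f, g); expanding and making the result monic gives the answer.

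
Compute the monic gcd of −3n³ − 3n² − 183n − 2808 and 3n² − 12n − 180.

1

Euclidean algorithm in ℚ[n]:
  −3n³ − 3n² − 183n − 2808 = (−n − 5)(3n² − 12n − 180) + (−423n − 3708)
  3n² − 12n − 180 = (−(1/141)n + 200/2209)(−423n − 3708) + (343980/2209)
  −423n − 3708 = (−(103823/38220)n − 227527/9555)(343980/2209) + (0)
The last nonzero remainder is the constant 343980/2209, so the polynomials are coprime and gcd = 1.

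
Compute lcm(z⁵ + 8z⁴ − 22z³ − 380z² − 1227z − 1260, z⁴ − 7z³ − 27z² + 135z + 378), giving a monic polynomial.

Apply the Euclidean algorithm:
  z⁵ + 8z⁴ − 22z³ − 380z² − 1227z − 1260 = (z + 15)(z⁴ − 7z³ − 27z² + 135z + 378) + (110z³ − 110z² − 3630z − 6930)
  z⁴ − 7z³ − 27z² + 135z + 378 = ((1/110)z − 3/55)(110z³ − 110z² − 3630z − 6930) + (0)
Last nonzero remainder: 110z³ − 110z² − 3630z − 6930. Dividing through by 110 gives the monic gcd z³ − z² − 33z − 63.
Then lcm(f, g) = f·g / gcd(f, g); expanding and making the result monic gives the answer.

z⁶ + 2z⁵ − 70z⁴ − 248z³ + 1053z² + 6102z + 7560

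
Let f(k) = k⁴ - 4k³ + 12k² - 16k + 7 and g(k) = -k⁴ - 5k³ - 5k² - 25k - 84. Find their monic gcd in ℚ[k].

k² - 2k + 7

Repeated division with remainder:
  k⁴ - 4k³ + 12k² - 16k + 7 = (-1)(-k⁴ - 5k³ - 5k² - 25k - 84) + (-9k³ + 7k² - 41k - 77)
  -k⁴ - 5k³ - 5k² - 25k - 84 = ((1/9)k + 52/81)(-9k³ + 7k² - 41k - 77) + (-(400/81)k² + (800/81)k - 2800/81)
  -9k³ + 7k² - 41k - 77 = ((729/400)k + 891/400)(-(400/81)k² + (800/81)k - 2800/81) + (0)
Last nonzero remainder: -(400/81)k² + (800/81)k - 2800/81. Dividing through by -400/81 gives the monic gcd k² - 2k + 7.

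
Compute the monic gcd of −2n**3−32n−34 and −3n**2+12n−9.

Euclidean algorithm in ℚ[n]:
  −2n**3−32n−34 = ((2/3)n+8/3)(−3n**2+12n−9) + (−58n−10)
  −3n**2+12n−9 = ((3/58)n−363/1682)(−58n−10) + (−9384/841)
  −58n−10 = ((24389/4692)n+4205/4692)(−9384/841) + (0)
The last nonzero remainder is the constant −9384/841, so the polynomials are coprime and gcd = 1.

1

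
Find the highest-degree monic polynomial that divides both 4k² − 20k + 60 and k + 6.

Apply the Euclidean algorithm:
  4k² − 20k + 60 = (4k − 44)(k + 6) + (324)
  k + 6 = ((1/324)k + 1/54)(324) + (0)
The last nonzero remainder is the constant 324, so the polynomials are coprime and gcd = 1.

1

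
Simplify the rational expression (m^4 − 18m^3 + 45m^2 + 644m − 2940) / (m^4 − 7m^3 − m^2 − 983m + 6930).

By polynomial division,
  m^4 − 18m^3 + 45m^2 + 644m − 2940 = (m^4 − 7m^3 − m^2 − 983m + 6930) + (−11m^3 + 46m^2 + 1627m − 9870)
  m^4 − 7m^3 − m^2 − 983m + 6930 = (−(1/11)m + 31/121)(−11m^3 + 46m^2 + 1627m − 9870) + ((16350/121)m^2 − (277950/121)m + 1144500/121)
  −11m^3 + 46m^2 + 1627m − 9870 = (−(1331/16350)m − 5687/5450)((16350/121)m^2 − (277950/121)m + 1144500/121) + (0)
Last nonzero remainder: (16350/121)m^2 − (277950/121)m + 1144500/121. Dividing through by 16350/121 gives the monic gcd m^2 − 17m + 70.
Cancel m^2 − 17m + 70 from numerator and denominator to get the reduced form.

(m^2 − m − 42)/(m^2 + 10m + 99)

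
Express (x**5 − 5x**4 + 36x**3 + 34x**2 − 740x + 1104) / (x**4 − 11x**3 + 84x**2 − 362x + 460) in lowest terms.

(x**2 + x − 12)/(x − 5)

Repeated division with remainder:
  x**5 − 5x**4 + 36x**3 + 34x**2 − 740x + 1104 = (x + 6)(x**4 − 11x**3 + 84x**2 − 362x + 460) + (18x**3 − 108x**2 + 972x − 1656)
  x**4 − 11x**3 + 84x**2 − 362x + 460 = ((1/18)x − 5/18)(18x**3 − 108x**2 + 972x − 1656) + (0)
Last nonzero remainder: 18x**3 − 108x**2 + 972x − 1656. Dividing through by 18 gives the monic gcd x**3 − 6x**2 + 54x − 92.
Cancel x**3 − 6x**2 + 54x − 92 from numerator and denominator to get the reduced form.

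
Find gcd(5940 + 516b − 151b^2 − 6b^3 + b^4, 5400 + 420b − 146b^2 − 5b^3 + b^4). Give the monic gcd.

−540 − 96b + 5b^2 + b^3

By polynomial division,
  b^4 − 6b^3 − 151b^2 + 516b + 5940 = (b^4 − 5b^3 − 146b^2 + 420b + 5400) + (−b^3 − 5b^2 + 96b + 540)
  b^4 − 5b^3 − 146b^2 + 420b + 5400 = (−b + 10)(−b^3 − 5b^2 + 96b + 540) + (0)
Last nonzero remainder: −b^3 − 5b^2 + 96b + 540. Dividing through by −1 gives the monic gcd b^3 + 5b^2 − 96b − 540.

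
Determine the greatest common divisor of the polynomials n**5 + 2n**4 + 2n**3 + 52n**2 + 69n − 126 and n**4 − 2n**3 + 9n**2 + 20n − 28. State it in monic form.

Repeated division with remainder:
  n**5 + 2n**4 + 2n**3 + 52n**2 + 69n − 126 = (n + 4)(n**4 − 2n**3 + 9n**2 + 20n − 28) + (n**3 − 4n**2 + 17n − 14)
  n**4 − 2n**3 + 9n**2 + 20n − 28 = (n + 2)(n**3 − 4n**2 + 17n − 14) + (0)
The last nonzero remainder n**3 − 4n**2 + 17n − 14 is already monic.

n**3 − 4n**2 + 17n − 14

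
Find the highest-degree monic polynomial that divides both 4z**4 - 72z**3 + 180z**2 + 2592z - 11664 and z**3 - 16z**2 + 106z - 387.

z - 9

Apply the Euclidean algorithm:
  4z**4 - 72z**3 + 180z**2 + 2592z - 11664 = (4z - 8)(z**3 - 16z**2 + 106z - 387) + (-372z**2 + 4988z - 14760)
  z**3 - 16z**2 + 106z - 387 = (-(1/372)z + 241/34596)(-372z**2 + 4988z - 14760) + ((273097/8649)z - 273097/961)
  -372z**2 + 4988z - 14760 = (-(3217428/273097)z + 14184360/273097)((273097/8649)z - 273097/961) + (0)
Last nonzero remainder: (273097/8649)z - 273097/961. Dividing through by 273097/8649 gives the monic gcd z - 9.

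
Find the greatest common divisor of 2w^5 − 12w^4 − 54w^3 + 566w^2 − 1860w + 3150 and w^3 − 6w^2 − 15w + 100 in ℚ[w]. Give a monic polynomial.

w^2 − 10w + 25

By polynomial division,
  2w^5 − 12w^4 − 54w^3 + 566w^2 − 1860w + 3150 = (2w^2 − 24)(w^3 − 6w^2 − 15w + 100) + (222w^2 − 2220w + 5550)
  w^3 − 6w^2 − 15w + 100 = ((1/222)w + 2/111)(222w^2 − 2220w + 5550) + (0)
Last nonzero remainder: 222w^2 − 2220w + 5550. Dividing through by 222 gives the monic gcd w^2 − 10w + 25.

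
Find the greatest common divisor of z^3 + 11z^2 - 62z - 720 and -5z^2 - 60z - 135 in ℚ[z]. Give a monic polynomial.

z + 9

Repeated division with remainder:
  z^3 + 11z^2 - 62z - 720 = (-(1/5)z + 1/5)(-5z^2 - 60z - 135) + (-77z - 693)
  -5z^2 - 60z - 135 = ((5/77)z + 15/77)(-77z - 693) + (0)
Last nonzero remainder: -77z - 693. Dividing through by -77 gives the monic gcd z + 9.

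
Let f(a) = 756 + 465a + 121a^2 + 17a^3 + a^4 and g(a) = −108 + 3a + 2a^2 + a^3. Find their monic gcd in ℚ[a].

Euclidean algorithm in ℚ[a]:
  a^4 + 17a^3 + 121a^2 + 465a + 756 = (a + 15)(a^3 + 2a^2 + 3a − 108) + (88a^2 + 528a + 2376)
  a^3 + 2a^2 + 3a − 108 = ((1/88)a − 1/22)(88a^2 + 528a + 2376) + (0)
Last nonzero remainder: 88a^2 + 528a + 2376. Dividing through by 88 gives the monic gcd a^2 + 6a + 27.

27 + 6a + a^2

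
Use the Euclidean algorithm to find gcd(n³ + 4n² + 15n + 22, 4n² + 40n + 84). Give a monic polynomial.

Repeated division with remainder:
  n³ + 4n² + 15n + 22 = ((1/4)n - 3/2)(4n² + 40n + 84) + (54n + 148)
  4n² + 40n + 84 = ((2/27)n + 392/729)(54n + 148) + (3220/729)
  54n + 148 = ((19683/1610)n + 26973/805)(3220/729) + (0)
The last nonzero remainder is the constant 3220/729, so the polynomials are coprime and gcd = 1.

1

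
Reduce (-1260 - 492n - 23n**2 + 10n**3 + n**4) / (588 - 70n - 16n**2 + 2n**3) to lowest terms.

(30 + 11n + n**2)/(-14 + 2n)

By polynomial division,
  n**4 + 10n**3 - 23n**2 - 492n - 1260 = ((1/2)n + 9)(2n**3 - 16n**2 - 70n + 588) + (156n**2 - 156n - 6552)
  2n**3 - 16n**2 - 70n + 588 = ((1/78)n - 7/78)(156n**2 - 156n - 6552) + (0)
Last nonzero remainder: 156n**2 - 156n - 6552. Dividing through by 156 gives the monic gcd n**2 - n - 42.
Cancel n**2 - n - 42 from numerator and denominator to get the reduced form.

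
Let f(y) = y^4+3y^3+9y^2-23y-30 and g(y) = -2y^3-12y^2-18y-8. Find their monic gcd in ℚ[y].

Repeated division with remainder:
  y^4+3y^3+9y^2-23y-30 = (-(1/2)y+3/2)(-2y^3-12y^2-18y-8) + (18y^2-18)
  -2y^3-12y^2-18y-8 = (-(1/9)y-2/3)(18y^2-18) + (-20y-20)
  18y^2-18 = (-(9/10)y+9/10)(-20y-20) + (0)
Last nonzero remainder: -20y-20. Dividing through by -20 gives the monic gcd y+1.

y+1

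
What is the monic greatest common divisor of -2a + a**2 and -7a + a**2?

a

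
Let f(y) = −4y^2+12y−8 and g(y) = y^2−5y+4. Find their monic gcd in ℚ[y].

y−1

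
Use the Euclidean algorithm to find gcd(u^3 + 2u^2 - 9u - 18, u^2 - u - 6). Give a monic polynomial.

Euclidean algorithm in ℚ[u]:
  u^3 + 2u^2 - 9u - 18 = (u + 3)(u^2 - u - 6) + (0)
The last nonzero remainder u^2 - u - 6 is already monic.

u^2 - u - 6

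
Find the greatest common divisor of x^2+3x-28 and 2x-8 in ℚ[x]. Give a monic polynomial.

By polynomial division,
  x^2+3x-28 = ((1/2)x+7/2)(2x-8) + (0)
Last nonzero remainder: 2x-8. Dividing through by 2 gives the monic gcd x-4.

x-4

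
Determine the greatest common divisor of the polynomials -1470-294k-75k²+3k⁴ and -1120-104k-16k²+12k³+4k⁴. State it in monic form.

70+24k+7k²+k³

By polynomial division,
  3k⁴-75k²-294k-1470 = (3/4)(4k⁴+12k³-16k²-104k-1120) + (-9k³-63k²-216k-630)
  4k⁴+12k³-16k²-104k-1120 = (-(4/9)k+16/9)(-9k³-63k²-216k-630) + (0)
Last nonzero remainder: -9k³-63k²-216k-630. Dividing through by -9 gives the monic gcd k³+7k²+24k+70.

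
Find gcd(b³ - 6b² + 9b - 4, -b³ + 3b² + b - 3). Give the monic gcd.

b - 1

Euclidean algorithm in ℚ[b]:
  b³ - 6b² + 9b - 4 = (-1)(-b³ + 3b² + b - 3) + (-3b² + 10b - 7)
  -b³ + 3b² + b - 3 = ((1/3)b + 1/9)(-3b² + 10b - 7) + ((20/9)b - 20/9)
  -3b² + 10b - 7 = (-(27/20)b + 63/20)((20/9)b - 20/9) + (0)
Last nonzero remainder: (20/9)b - 20/9. Dividing through by 20/9 gives the monic gcd b - 1.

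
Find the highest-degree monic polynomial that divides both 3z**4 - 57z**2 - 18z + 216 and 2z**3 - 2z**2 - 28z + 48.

z - 2

Repeated division with remainder:
  3z**4 - 57z**2 - 18z + 216 = ((3/2)z + 3/2)(2z**3 - 2z**2 - 28z + 48) + (-12z**2 - 48z + 144)
  2z**3 - 2z**2 - 28z + 48 = (-(1/6)z + 5/6)(-12z**2 - 48z + 144) + (36z - 72)
  -12z**2 - 48z + 144 = (-(1/3)z - 2)(36z - 72) + (0)
Last nonzero remainder: 36z - 72. Dividing through by 36 gives the monic gcd z - 2.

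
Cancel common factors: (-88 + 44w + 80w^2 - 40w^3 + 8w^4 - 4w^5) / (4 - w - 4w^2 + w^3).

(88 - 44w + 8w^2 - 4w^3)/(-4 + w)

Repeated division with remainder:
  -4w^5 + 8w^4 - 40w^3 + 80w^2 + 44w - 88 = (-4w^2 - 8w - 76)(w^3 - 4w^2 - w + 4) + (-216w^2 + 216)
  w^3 - 4w^2 - w + 4 = (-(1/216)w + 1/54)(-216w^2 + 216) + (0)
Last nonzero remainder: -216w^2 + 216. Dividing through by -216 gives the monic gcd w^2 - 1.
Cancel w^2 - 1 from numerator and denominator to get the reduced form.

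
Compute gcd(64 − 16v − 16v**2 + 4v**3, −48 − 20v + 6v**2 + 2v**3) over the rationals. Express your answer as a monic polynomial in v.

2 + v

By polynomial division,
  4v**3 − 16v**2 − 16v + 64 = (2)(2v**3 + 6v**2 − 20v − 48) + (−28v**2 + 24v + 160)
  2v**3 + 6v**2 − 20v − 48 = (−(1/14)v − 27/98)(−28v**2 + 24v + 160) + (−(96/49)v − 192/49)
  −28v**2 + 24v + 160 = ((343/24)v − 245/6)(−(96/49)v − 192/49) + (0)
Last nonzero remainder: −(96/49)v − 192/49. Dividing through by −96/49 gives the monic gcd v + 2.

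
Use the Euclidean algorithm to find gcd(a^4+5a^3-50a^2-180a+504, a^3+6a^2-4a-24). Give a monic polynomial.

a^2+4a-12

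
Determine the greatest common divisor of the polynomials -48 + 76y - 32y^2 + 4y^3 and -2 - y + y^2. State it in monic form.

1

Apply the Euclidean algorithm:
  4y^3 - 32y^2 + 76y - 48 = (4y - 28)(y^2 - y - 2) + (56y - 104)
  y^2 - y - 2 = ((1/56)y + 3/196)(56y - 104) + (-20/49)
  56y - 104 = (-(686/5)y + 1274/5)(-20/49) + (0)
The last nonzero remainder is the constant -20/49, so the polynomials are coprime and gcd = 1.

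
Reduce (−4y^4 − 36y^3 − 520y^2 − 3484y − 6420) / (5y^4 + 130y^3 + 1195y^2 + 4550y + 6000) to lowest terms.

Euclidean algorithm in ℚ[y]:
  −4y^4 − 36y^3 − 520y^2 − 3484y − 6420 = (−4/5)(5y^4 + 130y^3 + 1195y^2 + 4550y + 6000) + (68y^3 + 436y^2 + 156y − 1620)
  5y^4 + 130y^3 + 1195y^2 + 4550y + 6000 = ((5/68)y + 1665/1156)(68y^3 + 436y^2 + 156y − 1620) + ((160555/289)y^2 + (1284440/289)y + 2408325/289)
  68y^3 + 436y^2 + 156y − 1620 = ((19652/160555)y − 31212/160555)((160555/289)y^2 + (1284440/289)y + 2408325/289) + (0)
Last nonzero remainder: (160555/289)y^2 + (1284440/289)y + 2408325/289. Dividing through by 160555/289 gives the monic gcd y^2 + 8y + 15.
Cancel y^2 + 8y + 15 from numerator and denominator to get the reduced form.

(−4y^2 − 4y − 428)/(5y^2 + 90y + 400)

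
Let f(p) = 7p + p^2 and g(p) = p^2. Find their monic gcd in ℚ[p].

p

Apply the Euclidean algorithm:
  p^2 + 7p = (p^2) + (7p)
  p^2 = ((1/7)p)(7p) + (0)
Last nonzero remainder: 7p. Dividing through by 7 gives the monic gcd p.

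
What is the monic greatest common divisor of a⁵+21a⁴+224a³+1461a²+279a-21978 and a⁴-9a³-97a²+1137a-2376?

a²+8a-33

By polynomial division,
  a⁵+21a⁴+224a³+1461a²+279a-21978 = (a+30)(a⁴-9a³-97a²+1137a-2376) + (591a³+3234a²-31455a+49302)
  a⁴-9a³-97a²+1137a-2376 = ((1/591)a-2851/116427)(591a³+3234a²-31455a+49302) + ((1374450/38809)a²+(10995600/38809)a-45356850/38809)
  591a³+3234a²-31455a+49302 = ((7645373/458150)a-9663441/229075)((1374450/38809)a²+(10995600/38809)a-45356850/38809) + (0)
Last nonzero remainder: (1374450/38809)a²+(10995600/38809)a-45356850/38809. Dividing through by 1374450/38809 gives the monic gcd a²+8a-33.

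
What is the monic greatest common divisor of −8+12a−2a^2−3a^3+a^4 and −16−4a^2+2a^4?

By polynomial division,
  a^4−3a^3−2a^2+12a−8 = (1/2)(2a^4−4a^2−16) + (−3a^3+12a)
  2a^4−4a^2−16 = (−(2/3)a)(−3a^3+12a) + (4a^2−16)
  −3a^3+12a = (−(3/4)a)(4a^2−16) + (0)
Last nonzero remainder: 4a^2−16. Dividing through by 4 gives the monic gcd a^2−4.

−4+a^2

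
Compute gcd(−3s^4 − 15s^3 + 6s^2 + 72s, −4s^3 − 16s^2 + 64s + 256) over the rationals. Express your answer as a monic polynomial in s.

By polynomial division,
  −3s^4 − 15s^3 + 6s^2 + 72s = ((3/4)s + 3/4)(−4s^3 − 16s^2 + 64s + 256) + (−30s^2 − 168s − 192)
  −4s^3 − 16s^2 + 64s + 256 = ((2/15)s − 16/75)(−30s^2 − 168s − 192) + ((1344/25)s + 5376/25)
  −30s^2 − 168s − 192 = (−(125/224)s − 25/28)((1344/25)s + 5376/25) + (0)
Last nonzero remainder: (1344/25)s + 5376/25. Dividing through by 1344/25 gives the monic gcd s + 4.

s + 4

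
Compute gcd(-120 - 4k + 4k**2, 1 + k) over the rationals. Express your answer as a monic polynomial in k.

By polynomial division,
  4k**2 - 4k - 120 = (4k - 8)(k + 1) + (-112)
  k + 1 = (-(1/112)k - 1/112)(-112) + (0)
The last nonzero remainder is the constant -112, so the polynomials are coprime and gcd = 1.

1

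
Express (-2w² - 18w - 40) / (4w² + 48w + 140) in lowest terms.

By polynomial division,
  -2w² - 18w - 40 = (-1/2)(4w² + 48w + 140) + (6w + 30)
  4w² + 48w + 140 = ((2/3)w + 14/3)(6w + 30) + (0)
Last nonzero remainder: 6w + 30. Dividing through by 6 gives the monic gcd w + 5.
Cancel w + 5 from numerator and denominator to get the reduced form.

(-w - 4)/(2w + 14)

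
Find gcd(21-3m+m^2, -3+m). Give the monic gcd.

Apply the Euclidean algorithm:
  m^2-3m+21 = (m)(m-3) + (21)
  m-3 = ((1/21)m-1/7)(21) + (0)
The last nonzero remainder is the constant 21, so the polynomials are coprime and gcd = 1.

1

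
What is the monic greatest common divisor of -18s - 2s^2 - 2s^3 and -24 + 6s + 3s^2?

1

Apply the Euclidean algorithm:
  -2s^3 - 2s^2 - 18s = (-(2/3)s + 2/3)(3s^2 + 6s - 24) + (-38s + 16)
  3s^2 + 6s - 24 = (-(3/38)s - 69/361)(-38s + 16) + (-7560/361)
  -38s + 16 = ((6859/3780)s - 722/945)(-7560/361) + (0)
The last nonzero remainder is the constant -7560/361, so the polynomials are coprime and gcd = 1.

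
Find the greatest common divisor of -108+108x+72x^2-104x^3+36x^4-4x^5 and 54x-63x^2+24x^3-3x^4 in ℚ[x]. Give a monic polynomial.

Apply the Euclidean algorithm:
  -4x^5+36x^4-104x^3+72x^2+108x-108 = ((4/3)x-4/3)(-3x^4+24x^3-63x^2+54x) + (12x^3-84x^2+180x-108)
  -3x^4+24x^3-63x^2+54x = (-(1/4)x+1/4)(12x^3-84x^2+180x-108) + (3x^2-18x+27)
  12x^3-84x^2+180x-108 = (4x-4)(3x^2-18x+27) + (0)
Last nonzero remainder: 3x^2-18x+27. Dividing through by 3 gives the monic gcd x^2-6x+9.

9-6x+x^2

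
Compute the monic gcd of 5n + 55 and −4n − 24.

1

Euclidean algorithm in ℚ[n]:
  5n + 55 = (−5/4)(−4n − 24) + (25)
  −4n − 24 = (−(4/25)n − 24/25)(25) + (0)
The last nonzero remainder is the constant 25, so the polynomials are coprime and gcd = 1.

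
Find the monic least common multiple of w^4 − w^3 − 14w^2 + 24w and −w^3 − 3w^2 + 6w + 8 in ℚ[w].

w^5 − 15w^3 + 10w^2 + 24w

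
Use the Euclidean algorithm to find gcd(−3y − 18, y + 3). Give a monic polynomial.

By polynomial division,
  −3y − 18 = (−3)(y + 3) + (−9)
  y + 3 = (−(1/9)y − 1/3)(−9) + (0)
The last nonzero remainder is the constant −9, so the polynomials are coprime and gcd = 1.

1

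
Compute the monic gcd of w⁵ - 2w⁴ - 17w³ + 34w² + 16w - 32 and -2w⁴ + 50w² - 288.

w² - 16

Apply the Euclidean algorithm:
  w⁵ - 2w⁴ - 17w³ + 34w² + 16w - 32 = (-(1/2)w + 1)(-2w⁴ + 50w² - 288) + (8w³ - 16w² - 128w + 256)
  -2w⁴ + 50w² - 288 = (-(1/4)w - 1/2)(8w³ - 16w² - 128w + 256) + (10w² - 160)
  8w³ - 16w² - 128w + 256 = ((4/5)w - 8/5)(10w² - 160) + (0)
Last nonzero remainder: 10w² - 160. Dividing through by 10 gives the monic gcd w² - 16.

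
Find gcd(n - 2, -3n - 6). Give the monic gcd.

1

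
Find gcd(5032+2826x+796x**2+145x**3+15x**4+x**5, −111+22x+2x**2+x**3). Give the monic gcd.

Repeated division with remainder:
  x**5+15x**4+145x**3+796x**2+2826x+5032 = (x**2+13x+97)(x**3+2x**2+22x−111) + (427x**2+2135x+15799)
  x**3+2x**2+22x−111 = ((1/427)x−3/427)(427x**2+2135x+15799) + (0)
Last nonzero remainder: 427x**2+2135x+15799. Dividing through by 427 gives the monic gcd x**2+5x+37.

37+5x+x**2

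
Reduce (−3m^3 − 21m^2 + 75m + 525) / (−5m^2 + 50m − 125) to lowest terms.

Euclidean algorithm in ℚ[m]:
  −3m^3 − 21m^2 + 75m + 525 = ((3/5)m + 51/5)(−5m^2 + 50m − 125) + (−360m + 1800)
  −5m^2 + 50m − 125 = ((1/72)m − 5/72)(−360m + 1800) + (0)
Last nonzero remainder: −360m + 1800. Dividing through by −360 gives the monic gcd m − 5.
Cancel m − 5 from numerator and denominator to get the reduced form.

(3m^2 + 36m + 105)/(5m − 25)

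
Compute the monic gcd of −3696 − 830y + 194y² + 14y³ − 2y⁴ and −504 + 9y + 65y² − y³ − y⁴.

−168 − 53y + 4y² + y³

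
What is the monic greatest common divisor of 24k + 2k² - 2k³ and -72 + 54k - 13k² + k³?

-4 + k

Euclidean algorithm in ℚ[k]:
  -2k³ + 2k² + 24k = (-2)(k³ - 13k² + 54k - 72) + (-24k² + 132k - 144)
  k³ - 13k² + 54k - 72 = (-(1/24)k + 5/16)(-24k² + 132k - 144) + ((27/4)k - 27)
  -24k² + 132k - 144 = (-(32/9)k + 16/3)((27/4)k - 27) + (0)
Last nonzero remainder: (27/4)k - 27. Dividing through by 27/4 gives the monic gcd k - 4.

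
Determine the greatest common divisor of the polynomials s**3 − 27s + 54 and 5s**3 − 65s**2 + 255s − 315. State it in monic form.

s**2 − 6s + 9

Repeated division with remainder:
  s**3 − 27s + 54 = (1/5)(5s**3 − 65s**2 + 255s − 315) + (13s**2 − 78s + 117)
  5s**3 − 65s**2 + 255s − 315 = ((5/13)s − 35/13)(13s**2 − 78s + 117) + (0)
Last nonzero remainder: 13s**2 − 78s + 117. Dividing through by 13 gives the monic gcd s**2 − 6s + 9.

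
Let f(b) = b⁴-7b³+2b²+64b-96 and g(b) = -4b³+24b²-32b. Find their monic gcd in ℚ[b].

b²-6b+8

Euclidean algorithm in ℚ[b]:
  b⁴-7b³+2b²+64b-96 = (-(1/4)b+1/4)(-4b³+24b²-32b) + (-12b²+72b-96)
  -4b³+24b²-32b = ((1/3)b)(-12b²+72b-96) + (0)
Last nonzero remainder: -12b²+72b-96. Dividing through by -12 gives the monic gcd b²-6b+8.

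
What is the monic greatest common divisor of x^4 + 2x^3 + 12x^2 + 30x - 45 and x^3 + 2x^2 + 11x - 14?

x - 1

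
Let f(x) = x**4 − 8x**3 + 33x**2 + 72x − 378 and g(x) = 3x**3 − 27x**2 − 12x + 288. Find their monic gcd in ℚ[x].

x + 3

By polynomial division,
  x**4 − 8x**3 + 33x**2 + 72x − 378 = ((1/3)x + 1/3)(3x**3 − 27x**2 − 12x + 288) + (46x**2 − 20x − 474)
  3x**3 − 27x**2 − 12x + 288 = ((3/46)x − 591/1058)(46x**2 − 20x − 474) + ((4095/529)x + 12285/529)
  46x**2 − 20x − 474 = ((24334/4095)x − 83582/4095)((4095/529)x + 12285/529) + (0)
Last nonzero remainder: (4095/529)x + 12285/529. Dividing through by 4095/529 gives the monic gcd x + 3.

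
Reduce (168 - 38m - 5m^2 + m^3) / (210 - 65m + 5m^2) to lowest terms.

(-24 + 2m + m^2)/(-30 + 5m)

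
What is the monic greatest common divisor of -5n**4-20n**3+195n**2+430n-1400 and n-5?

n-5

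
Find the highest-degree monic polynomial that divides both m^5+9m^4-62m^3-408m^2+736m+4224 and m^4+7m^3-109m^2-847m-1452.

m^2+15m+44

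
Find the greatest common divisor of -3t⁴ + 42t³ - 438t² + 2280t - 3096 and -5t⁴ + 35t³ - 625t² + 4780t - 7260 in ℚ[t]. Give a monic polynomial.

Euclidean algorithm in ℚ[t]:
  -3t⁴ + 42t³ - 438t² + 2280t - 3096 = (3/5)(-5t⁴ + 35t³ - 625t² + 4780t - 7260) + (21t³ - 63t² - 588t + 1260)
  -5t⁴ + 35t³ - 625t² + 4780t - 7260 = (-(5/21)t + 20/21)(21t³ - 63t² - 588t + 1260) + (-705t² + 5640t - 8460)
  21t³ - 63t² - 588t + 1260 = (-(7/235)t - 7/47)(-705t² + 5640t - 8460) + (0)
Last nonzero remainder: -705t² + 5640t - 8460. Dividing through by -705 gives the monic gcd t² - 8t + 12.

t² - 8t + 12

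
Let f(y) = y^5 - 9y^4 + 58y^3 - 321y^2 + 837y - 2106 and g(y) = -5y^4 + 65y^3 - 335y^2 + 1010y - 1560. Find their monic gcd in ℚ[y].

y^3 - 9y^2 + 31y - 78

Euclidean algorithm in ℚ[y]:
  y^5 - 9y^4 + 58y^3 - 321y^2 + 837y - 2106 = (-(1/5)y - 4/5)(-5y^4 + 65y^3 - 335y^2 + 1010y - 1560) + (43y^3 - 387y^2 + 1333y - 3354)
  -5y^4 + 65y^3 - 335y^2 + 1010y - 1560 = (-(5/43)y + 20/43)(43y^3 - 387y^2 + 1333y - 3354) + (0)
Last nonzero remainder: 43y^3 - 387y^2 + 1333y - 3354. Dividing through by 43 gives the monic gcd y^3 - 9y^2 + 31y - 78.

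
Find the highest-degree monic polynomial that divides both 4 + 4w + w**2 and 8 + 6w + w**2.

Apply the Euclidean algorithm:
  w**2 + 4w + 4 = (w**2 + 6w + 8) + (-2w - 4)
  w**2 + 6w + 8 = (-(1/2)w - 2)(-2w - 4) + (0)
Last nonzero remainder: -2w - 4. Dividing through by -2 gives the monic gcd w + 2.

2 + w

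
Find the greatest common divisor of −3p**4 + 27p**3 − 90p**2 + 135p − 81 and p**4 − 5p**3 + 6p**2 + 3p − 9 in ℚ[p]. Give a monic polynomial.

p**3 − 6p**2 + 12p − 9

By polynomial division,
  −3p**4 + 27p**3 − 90p**2 + 135p − 81 = (−3)(p**4 − 5p**3 + 6p**2 + 3p − 9) + (12p**3 − 72p**2 + 144p − 108)
  p**4 − 5p**3 + 6p**2 + 3p − 9 = ((1/12)p + 1/12)(12p**3 − 72p**2 + 144p − 108) + (0)
Last nonzero remainder: 12p**3 − 72p**2 + 144p − 108. Dividing through by 12 gives the monic gcd p**3 − 6p**2 + 12p − 9.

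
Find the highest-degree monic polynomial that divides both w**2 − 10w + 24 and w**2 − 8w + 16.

Apply the Euclidean algorithm:
  w**2 − 10w + 24 = (w**2 − 8w + 16) + (−2w + 8)
  w**2 − 8w + 16 = (−(1/2)w + 2)(−2w + 8) + (0)
Last nonzero remainder: −2w + 8. Dividing through by −2 gives the monic gcd w − 4.

w − 4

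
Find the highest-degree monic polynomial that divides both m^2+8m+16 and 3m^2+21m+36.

Repeated division with remainder:
  m^2+8m+16 = (1/3)(3m^2+21m+36) + (m+4)
  3m^2+21m+36 = (3m+9)(m+4) + (0)
The last nonzero remainder m+4 is already monic.

m+4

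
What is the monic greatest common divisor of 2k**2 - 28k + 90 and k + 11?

Repeated division with remainder:
  2k**2 - 28k + 90 = (2k - 50)(k + 11) + (640)
  k + 11 = ((1/640)k + 11/640)(640) + (0)
The last nonzero remainder is the constant 640, so the polynomials are coprime and gcd = 1.

1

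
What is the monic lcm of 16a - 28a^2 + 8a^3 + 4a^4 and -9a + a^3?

-36a + 63a^2 - 14a^3 - 16a^4 + 2a^5 + a^6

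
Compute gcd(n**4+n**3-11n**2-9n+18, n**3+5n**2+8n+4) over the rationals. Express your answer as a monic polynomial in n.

n+2

Euclidean algorithm in ℚ[n]:
  n**4+n**3-11n**2-9n+18 = (n-4)(n**3+5n**2+8n+4) + (n**2+19n+34)
  n**3+5n**2+8n+4 = (n-14)(n**2+19n+34) + (240n+480)
  n**2+19n+34 = ((1/240)n+17/240)(240n+480) + (0)
Last nonzero remainder: 240n+480. Dividing through by 240 gives the monic gcd n+2.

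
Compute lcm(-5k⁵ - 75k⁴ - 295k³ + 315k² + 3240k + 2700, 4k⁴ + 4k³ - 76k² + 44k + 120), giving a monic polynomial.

k⁶ + 13k⁵ + 29k⁴ - 181k³ - 522k² + 756k + 1080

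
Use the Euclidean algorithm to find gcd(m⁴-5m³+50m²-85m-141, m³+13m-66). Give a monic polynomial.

m-3

By polynomial division,
  m⁴-5m³+50m²-85m-141 = (m-5)(m³+13m-66) + (37m²+46m-471)
  m³+13m-66 = ((1/37)m-46/1369)(37m²+46m-471) + ((37340/1369)m-112020/1369)
  37m²+46m-471 = ((50653/37340)m+214933/37340)((37340/1369)m-112020/1369) + (0)
Last nonzero remainder: (37340/1369)m-112020/1369. Dividing through by 37340/1369 gives the monic gcd m-3.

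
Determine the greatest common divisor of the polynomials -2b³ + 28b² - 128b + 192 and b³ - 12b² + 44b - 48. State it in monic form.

By polynomial division,
  -2b³ + 28b² - 128b + 192 = (-2)(b³ - 12b² + 44b - 48) + (4b² - 40b + 96)
  b³ - 12b² + 44b - 48 = ((1/4)b - 1/2)(4b² - 40b + 96) + (0)
Last nonzero remainder: 4b² - 40b + 96. Dividing through by 4 gives the monic gcd b² - 10b + 24.

b² - 10b + 24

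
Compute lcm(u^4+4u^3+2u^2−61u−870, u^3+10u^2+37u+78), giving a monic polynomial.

Repeated division with remainder:
  u^4+4u^3+2u^2−61u−870 = (u−6)(u^3+10u^2+37u+78) + (25u^2+83u−402)
  u^3+10u^2+37u+78 = ((1/25)u+167/625)(25u^2+83u−402) + ((19314/625)u+115884/625)
  25u^2+83u−402 = ((15625/19314)u−41875/19314)((19314/625)u+115884/625) + (0)
Last nonzero remainder: (19314/625)u+115884/625. Dividing through by 19314/625 gives the monic gcd u+6.
Then lcm(f, g) = f·g / gcd(f, g); expanding and making the result monic gives the answer.

u^6+8u^5+31u^4−u^3−1088u^2−4273u−11310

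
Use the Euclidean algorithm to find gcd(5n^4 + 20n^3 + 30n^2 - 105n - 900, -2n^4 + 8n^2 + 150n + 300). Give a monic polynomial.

By polynomial division,
  5n^4 + 20n^3 + 30n^2 - 105n - 900 = (-5/2)(-2n^4 + 8n^2 + 150n + 300) + (20n^3 + 50n^2 + 270n - 150)
  -2n^4 + 8n^2 + 150n + 300 = (-(1/10)n + 1/4)(20n^3 + 50n^2 + 270n - 150) + ((45/2)n^2 + (135/2)n + 675/2)
  20n^3 + 50n^2 + 270n - 150 = ((8/9)n - 4/9)((45/2)n^2 + (135/2)n + 675/2) + (0)
Last nonzero remainder: (45/2)n^2 + (135/2)n + 675/2. Dividing through by 45/2 gives the monic gcd n^2 + 3n + 15.

n^2 + 3n + 15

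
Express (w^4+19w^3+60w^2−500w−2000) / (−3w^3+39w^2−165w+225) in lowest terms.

By polynomial division,
  w^4+19w^3+60w^2−500w−2000 = (−(1/3)w−32/3)(−3w^3+39w^2−165w+225) + (421w^2−2185w+400)
  −3w^3+39w^2−165w+225 = (−(3/421)w+9864/177241)(421w^2−2185w+400) + (−(7186725/177241)w+35933625/177241)
  421w^2−2185w+400 = (−(74618461/7186725)w+2835856/1437345)(−(7186725/177241)w+35933625/177241) + (0)
Last nonzero remainder: −(7186725/177241)w+35933625/177241. Dividing through by −7186725/177241 gives the monic gcd w−5.
Cancel w−5 from numerator and denominator to get the reduced form.

(−w^3−24w^2−180w−400)/(3w^2−24w+45)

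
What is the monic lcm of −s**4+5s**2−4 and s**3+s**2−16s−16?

Apply the Euclidean algorithm:
  −s**4+5s**2−4 = (−s+1)(s**3+s**2−16s−16) + (−12s**2+12)
  s**3+s**2−16s−16 = (−(1/12)s−1/12)(−12s**2+12) + (−15s−15)
  −12s**2+12 = ((4/5)s−4/5)(−15s−15) + (0)
Last nonzero remainder: −15s−15. Dividing through by −15 gives the monic gcd s+1.
Then lcm(f, g) = f·g / gcd(f, g); expanding and making the result monic gives the answer.

s**6−21s**4+84s**2−64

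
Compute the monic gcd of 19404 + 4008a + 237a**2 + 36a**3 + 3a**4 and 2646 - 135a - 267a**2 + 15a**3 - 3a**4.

Euclidean algorithm in ℚ[a]:
  3a**4 + 36a**3 + 237a**2 + 4008a + 19404 = (-1)(-3a**4 + 15a**3 - 267a**2 - 135a + 2646) + (51a**3 - 30a**2 + 3873a + 22050)
  -3a**4 + 15a**3 - 267a**2 - 135a + 2646 = (-(1/17)a + 75/289)(51a**3 - 30a**2 + 3873a + 22050) + (-(9072/289)a**2 + (45360/289)a - 889056/289)
  51a**3 - 30a**2 + 3873a + 22050 = (-(4913/3024)a - 7225/1008)(-(9072/289)a**2 + (45360/289)a - 889056/289) + (0)
Last nonzero remainder: -(9072/289)a**2 + (45360/289)a - 889056/289. Dividing through by -9072/289 gives the monic gcd a**2 - 5a + 98.

98 - 5a + a**2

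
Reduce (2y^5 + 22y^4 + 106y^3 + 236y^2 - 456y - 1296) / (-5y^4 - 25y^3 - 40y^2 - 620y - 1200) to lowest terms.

By polynomial division,
  2y^5 + 22y^4 + 106y^3 + 236y^2 - 456y - 1296 = (-(2/5)y - 12/5)(-5y^4 - 25y^3 - 40y^2 - 620y - 1200) + (30y^3 - 108y^2 - 2424y - 4176)
  -5y^4 - 25y^3 - 40y^2 - 620y - 1200 = (-(1/6)y - 43/30)(30y^3 - 108y^2 - 2424y - 4176) + (-(2994/5)y^2 - (23952/5)y - 35928/5)
  30y^3 - 108y^2 - 2424y - 4176 = (-(25/499)y + 290/499)(-(2994/5)y^2 - (23952/5)y - 35928/5) + (0)
Last nonzero remainder: -(2994/5)y^2 - (23952/5)y - 35928/5. Dividing through by -2994/5 gives the monic gcd y^2 + 8y + 12.
Cancel y^2 + 8y + 12 from numerator and denominator to get the reduced form.

(-2y^3 - 6y^2 - 34y + 108)/(5y^2 - 15y + 100)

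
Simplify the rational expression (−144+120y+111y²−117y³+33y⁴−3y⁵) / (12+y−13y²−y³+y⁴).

(−36+21y−3y²)/(3+y)

Euclidean algorithm in ℚ[y]:
  −3y⁵+33y⁴−117y³+111y²+120y−144 = (−3y+30)(y⁴−y³−13y²+y+12) + (−126y³+504y²+126y−504)
  y⁴−y³−13y²+y+12 = (−(1/126)y−1/42)(−126y³+504y²+126y−504) + (0)
Last nonzero remainder: −126y³+504y²+126y−504. Dividing through by −126 gives the monic gcd y³−4y²−y+4.
Cancel y³−4y²−y+4 from numerator and denominator to get the reduced form.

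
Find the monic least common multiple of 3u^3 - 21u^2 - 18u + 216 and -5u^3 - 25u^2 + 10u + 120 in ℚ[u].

Apply the Euclidean algorithm:
  3u^3 - 21u^2 - 18u + 216 = (-3/5)(-5u^3 - 25u^2 + 10u + 120) + (-36u^2 - 12u + 288)
  -5u^3 - 25u^2 + 10u + 120 = ((5/36)u + 35/54)(-36u^2 - 12u + 288) + (-(200/9)u - 200/3)
  -36u^2 - 12u + 288 = ((81/50)u - 108/25)(-(200/9)u - 200/3) + (0)
Last nonzero remainder: -(200/9)u - 200/3. Dividing through by -200/9 gives the monic gcd u + 3.
Then lcm(f, g) = f·g / gcd(f, g); expanding and making the result monic gives the answer.

u^5 - 5u^4 - 28u^3 + 116u^2 + 192u - 576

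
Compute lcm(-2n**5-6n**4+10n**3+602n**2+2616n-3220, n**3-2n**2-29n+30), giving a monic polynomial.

n**6-3n**5-23n**4-271n**3+498n**2+9458n-9660

Apply the Euclidean algorithm:
  -2n**5-6n**4+10n**3+602n**2+2616n-3220 = (-2n**2-10n-68)(n**3-2n**2-29n+30) + (236n**2+944n-1180)
  n**3-2n**2-29n+30 = ((1/236)n-3/118)(236n**2+944n-1180) + (0)
Last nonzero remainder: 236n**2+944n-1180. Dividing through by 236 gives the monic gcd n**2+4n-5.
Then lcm(f, g) = f·g / gcd(f, g); expanding and making the result monic gives the answer.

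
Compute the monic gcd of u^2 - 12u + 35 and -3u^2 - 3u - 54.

Apply the Euclidean algorithm:
  u^2 - 12u + 35 = (-1/3)(-3u^2 - 3u - 54) + (-13u + 17)
  -3u^2 - 3u - 54 = ((3/13)u + 90/169)(-13u + 17) + (-10656/169)
  -13u + 17 = ((2197/10656)u - 2873/10656)(-10656/169) + (0)
The last nonzero remainder is the constant -10656/169, so the polynomials are coprime and gcd = 1.

1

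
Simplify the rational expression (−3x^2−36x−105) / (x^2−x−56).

(−3x−15)/(x−8)

By polynomial division,
  −3x^2−36x−105 = (−3)(x^2−x−56) + (−39x−273)
  x^2−x−56 = (−(1/39)x+8/39)(−39x−273) + (0)
Last nonzero remainder: −39x−273. Dividing through by −39 gives the monic gcd x+7.
Cancel x+7 from numerator and denominator to get the reduced form.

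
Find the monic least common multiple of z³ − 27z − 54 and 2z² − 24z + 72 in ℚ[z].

z⁴ − 6z³ − 27z² + 108z + 324

Repeated division with remainder:
  z³ − 27z − 54 = ((1/2)z + 6)(2z² − 24z + 72) + (81z − 486)
  2z² − 24z + 72 = ((2/81)z − 4/27)(81z − 486) + (0)
Last nonzero remainder: 81z − 486. Dividing through by 81 gives the monic gcd z − 6.
Then lcm(f, g) = f·g / gcd(f, g); expanding and making the result monic gives the answer.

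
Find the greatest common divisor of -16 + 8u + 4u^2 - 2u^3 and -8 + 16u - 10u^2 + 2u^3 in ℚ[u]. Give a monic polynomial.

4 - 4u + u^2

Euclidean algorithm in ℚ[u]:
  -2u^3 + 4u^2 + 8u - 16 = (-1)(2u^3 - 10u^2 + 16u - 8) + (-6u^2 + 24u - 24)
  2u^3 - 10u^2 + 16u - 8 = (-(1/3)u + 1/3)(-6u^2 + 24u - 24) + (0)
Last nonzero remainder: -6u^2 + 24u - 24. Dividing through by -6 gives the monic gcd u^2 - 4u + 4.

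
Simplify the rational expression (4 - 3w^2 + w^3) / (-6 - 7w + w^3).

(4 - 4w + w^2)/(-6 - w + w^2)

Apply the Euclidean algorithm:
  w^3 - 3w^2 + 4 = (w^3 - 7w - 6) + (-3w^2 + 7w + 10)
  w^3 - 7w - 6 = (-(1/3)w - 7/9)(-3w^2 + 7w + 10) + ((16/9)w + 16/9)
  -3w^2 + 7w + 10 = (-(27/16)w + 45/8)((16/9)w + 16/9) + (0)
Last nonzero remainder: (16/9)w + 16/9. Dividing through by 16/9 gives the monic gcd w + 1.
Cancel w + 1 from numerator and denominator to get the reduced form.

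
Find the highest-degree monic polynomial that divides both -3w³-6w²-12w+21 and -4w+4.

w-1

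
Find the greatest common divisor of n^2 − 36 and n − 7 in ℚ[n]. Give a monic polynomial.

1

Euclidean algorithm in ℚ[n]:
  n^2 − 36 = (n + 7)(n − 7) + (13)
  n − 7 = ((1/13)n − 7/13)(13) + (0)
The last nonzero remainder is the constant 13, so the polynomials are coprime and gcd = 1.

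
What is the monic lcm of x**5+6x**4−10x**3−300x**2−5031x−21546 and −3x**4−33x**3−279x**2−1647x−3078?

Apply the Euclidean algorithm:
  x**5+6x**4−10x**3−300x**2−5031x−21546 = (−(1/3)x+5/3)(−3x**4−33x**3−279x**2−1647x−3078) + (−48x**3−384x**2−3312x−16416)
  −3x**4−33x**3−279x**2−1647x−3078 = ((1/16)x+3/16)(−48x**3−384x**2−3312x−16416) + (0)
Last nonzero remainder: −48x**3−384x**2−3312x−16416. Dividing through by −48 gives the monic gcd x**3+8x**2+69x+342.
Then lcm(f, g) = f·g / gcd(f, g); expanding and making the result monic gives the answer.

x**6+9x**5+8x**4−330x**3−5931x**2−36639x−64638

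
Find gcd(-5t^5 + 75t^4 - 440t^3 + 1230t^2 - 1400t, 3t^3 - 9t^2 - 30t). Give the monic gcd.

t^2 - 5t

Repeated division with remainder:
  -5t^5 + 75t^4 - 440t^3 + 1230t^2 - 1400t = (-(5/3)t^2 + 20t - 310/3)(3t^3 - 9t^2 - 30t) + (900t^2 - 4500t)
  3t^3 - 9t^2 - 30t = ((1/300)t + 1/150)(900t^2 - 4500t) + (0)
Last nonzero remainder: 900t^2 - 4500t. Dividing through by 900 gives the monic gcd t^2 - 5t.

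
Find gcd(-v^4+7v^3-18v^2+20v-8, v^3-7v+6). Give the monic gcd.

By polynomial division,
  -v^4+7v^3-18v^2+20v-8 = (-v+7)(v^3-7v+6) + (-25v^2+75v-50)
  v^3-7v+6 = (-(1/25)v-3/25)(-25v^2+75v-50) + (0)
Last nonzero remainder: -25v^2+75v-50. Dividing through by -25 gives the monic gcd v^2-3v+2.

v^2-3v+2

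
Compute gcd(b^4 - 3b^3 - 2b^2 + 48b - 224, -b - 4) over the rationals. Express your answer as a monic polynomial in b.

By polynomial division,
  b^4 - 3b^3 - 2b^2 + 48b - 224 = (-b^3 + 7b^2 - 26b + 56)(-b - 4) + (0)
Last nonzero remainder: -b - 4. Dividing through by -1 gives the monic gcd b + 4.

b + 4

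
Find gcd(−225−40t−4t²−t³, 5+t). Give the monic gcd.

5+t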